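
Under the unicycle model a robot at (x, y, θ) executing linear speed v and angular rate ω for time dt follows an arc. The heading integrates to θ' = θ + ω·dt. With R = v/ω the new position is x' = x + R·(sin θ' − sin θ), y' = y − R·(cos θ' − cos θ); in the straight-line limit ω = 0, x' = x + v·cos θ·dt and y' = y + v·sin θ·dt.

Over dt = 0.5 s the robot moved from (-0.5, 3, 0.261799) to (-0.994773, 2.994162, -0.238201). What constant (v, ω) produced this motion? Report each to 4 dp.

Δθ = -0.238201 − 0.261799 = -0.500000
ω = Δθ/dt = -0.500000/0.5 = -1.0000
R = Δx/(sin θ' − sin θ) = 1.0000
v = R·ω = 1.0000·-1.0000 = -1.0000

v = -1.0000, ω = -1.0000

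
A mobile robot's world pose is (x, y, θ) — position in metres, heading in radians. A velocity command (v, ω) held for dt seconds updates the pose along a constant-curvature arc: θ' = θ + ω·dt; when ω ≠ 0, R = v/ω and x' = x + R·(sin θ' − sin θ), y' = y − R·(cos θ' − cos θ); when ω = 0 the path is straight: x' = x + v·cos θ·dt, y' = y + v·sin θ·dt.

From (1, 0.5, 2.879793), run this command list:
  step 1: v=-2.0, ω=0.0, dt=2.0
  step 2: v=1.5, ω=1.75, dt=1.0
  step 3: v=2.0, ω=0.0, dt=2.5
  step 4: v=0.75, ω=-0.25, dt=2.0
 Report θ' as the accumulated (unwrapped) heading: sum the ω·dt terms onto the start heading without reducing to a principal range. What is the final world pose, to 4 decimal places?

step 1: θ'=2.8798 (straight) → pose (4.8637, -0.5353, 2.8798)
step 2: θ'=4.6298 (R=0.8571) → pose (3.7876, -1.2925, 4.6298)
step 3: θ'=4.6298 (straight) → pose (3.3751, -6.2755, 4.6298)
step 4: θ'=4.1298 (R=-3.0000) → pose (2.8905, -7.6785, 4.1298)

(2.8905, -7.6785, 4.1298)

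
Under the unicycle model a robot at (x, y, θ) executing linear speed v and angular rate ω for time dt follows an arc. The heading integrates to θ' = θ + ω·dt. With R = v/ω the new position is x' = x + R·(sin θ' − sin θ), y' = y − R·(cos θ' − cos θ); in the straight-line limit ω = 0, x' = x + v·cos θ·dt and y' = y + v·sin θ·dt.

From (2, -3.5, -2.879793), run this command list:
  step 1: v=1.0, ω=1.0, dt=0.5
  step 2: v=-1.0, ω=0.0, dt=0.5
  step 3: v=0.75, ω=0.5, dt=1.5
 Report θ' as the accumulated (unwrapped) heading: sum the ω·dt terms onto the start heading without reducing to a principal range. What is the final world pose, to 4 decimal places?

step 1: θ'=-2.3798 (R=1.0000) → pose (1.5686, -3.7423, -2.3798)
step 2: θ'=-2.3798 (straight) → pose (1.9304, -3.3972, -2.3798)
step 3: θ'=-1.6298 (R=1.5000) → pose (1.4683, -4.3942, -1.6298)

(1.4683, -4.3942, -1.6298)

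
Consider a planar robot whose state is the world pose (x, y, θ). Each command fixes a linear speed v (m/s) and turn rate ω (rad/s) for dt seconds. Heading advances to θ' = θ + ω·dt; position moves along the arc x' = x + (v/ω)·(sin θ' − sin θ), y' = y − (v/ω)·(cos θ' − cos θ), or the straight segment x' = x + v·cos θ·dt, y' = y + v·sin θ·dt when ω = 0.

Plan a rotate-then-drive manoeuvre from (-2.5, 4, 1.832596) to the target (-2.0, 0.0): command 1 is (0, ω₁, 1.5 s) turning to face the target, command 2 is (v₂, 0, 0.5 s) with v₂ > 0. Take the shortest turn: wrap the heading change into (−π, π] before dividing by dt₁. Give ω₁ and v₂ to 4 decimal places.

ω₁ = 2.0028, v₂ = 8.0623

heading to target = atan2(0−4, -2−-2.5) = -1.4464
Δθ = wrap(-1.4464 − 1.8326) = 3.0041; ω₁ = Δθ/dt₁ = 2.0028
distance = √((-2−-2.5)² + (0−4)²) = 4.0311; v₂ = distance/dt₂ = 8.0623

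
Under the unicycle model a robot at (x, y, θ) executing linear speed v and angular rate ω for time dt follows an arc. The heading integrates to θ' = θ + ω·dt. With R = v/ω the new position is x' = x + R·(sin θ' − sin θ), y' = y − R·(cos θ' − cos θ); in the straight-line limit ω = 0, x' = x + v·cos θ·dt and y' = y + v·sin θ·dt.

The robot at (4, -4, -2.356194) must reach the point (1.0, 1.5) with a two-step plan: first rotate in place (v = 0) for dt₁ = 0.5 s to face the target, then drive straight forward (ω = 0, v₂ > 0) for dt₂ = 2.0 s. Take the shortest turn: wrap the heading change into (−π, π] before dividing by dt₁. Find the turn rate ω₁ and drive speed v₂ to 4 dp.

ω₁ = -3.7137, v₂ = 3.1325

heading to target = atan2(1.5−-4, 1−4) = 2.0701
Δθ = wrap(2.0701 − -2.3562) = -1.8568; ω₁ = Δθ/dt₁ = -3.7137
distance = √((1−4)² + (1.5−-4)²) = 6.2650; v₂ = distance/dt₂ = 3.1325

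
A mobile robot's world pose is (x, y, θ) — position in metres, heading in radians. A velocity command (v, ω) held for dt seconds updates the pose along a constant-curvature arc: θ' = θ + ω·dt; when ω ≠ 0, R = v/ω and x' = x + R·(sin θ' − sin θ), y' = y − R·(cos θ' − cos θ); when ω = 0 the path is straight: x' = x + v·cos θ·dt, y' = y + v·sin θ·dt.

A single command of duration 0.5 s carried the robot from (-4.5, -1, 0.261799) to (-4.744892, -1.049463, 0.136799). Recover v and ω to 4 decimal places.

v = -0.5000, ω = -0.2500

Δθ = 0.136799 − 0.261799 = -0.125000
ω = Δθ/dt = -0.125000/0.5 = -0.2500
R = Δx/(sin θ' − sin θ) = 2.0000
v = R·ω = 2.0000·-0.2500 = -0.5000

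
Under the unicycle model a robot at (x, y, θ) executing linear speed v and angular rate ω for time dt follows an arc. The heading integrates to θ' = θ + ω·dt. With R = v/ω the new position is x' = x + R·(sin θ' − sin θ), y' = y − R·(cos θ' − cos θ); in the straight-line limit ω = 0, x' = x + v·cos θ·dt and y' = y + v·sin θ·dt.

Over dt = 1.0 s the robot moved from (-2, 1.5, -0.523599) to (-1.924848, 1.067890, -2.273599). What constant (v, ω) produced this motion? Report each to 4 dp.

Δθ = -2.273599 − -0.523599 = -1.750000
ω = Δθ/dt = -1.750000/1.0 = -1.7500
R = −Δy/(cos θ' − cos θ) = -0.2857
v = R·ω = -0.2857·-1.7500 = 0.5000

v = 0.5000, ω = -1.7500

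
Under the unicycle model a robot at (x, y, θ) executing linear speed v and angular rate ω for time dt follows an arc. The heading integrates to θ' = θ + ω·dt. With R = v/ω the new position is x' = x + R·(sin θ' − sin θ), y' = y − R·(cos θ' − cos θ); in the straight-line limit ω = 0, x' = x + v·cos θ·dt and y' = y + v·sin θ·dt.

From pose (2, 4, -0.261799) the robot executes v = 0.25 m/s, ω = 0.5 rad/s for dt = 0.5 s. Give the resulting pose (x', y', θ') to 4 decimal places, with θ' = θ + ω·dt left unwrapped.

(2.1235, 3.9830, -0.0118)

θ' = -0.2618 + 0.5·0.5 = -0.0118
R = v/ω = 0.25/0.5 = 0.5000
x' = 2 + 0.5000·(sin -0.0118 − sin -0.2618) = 2.1235
y' = 4 − 0.5000·(cos -0.0118 − cos -0.2618) = 3.9830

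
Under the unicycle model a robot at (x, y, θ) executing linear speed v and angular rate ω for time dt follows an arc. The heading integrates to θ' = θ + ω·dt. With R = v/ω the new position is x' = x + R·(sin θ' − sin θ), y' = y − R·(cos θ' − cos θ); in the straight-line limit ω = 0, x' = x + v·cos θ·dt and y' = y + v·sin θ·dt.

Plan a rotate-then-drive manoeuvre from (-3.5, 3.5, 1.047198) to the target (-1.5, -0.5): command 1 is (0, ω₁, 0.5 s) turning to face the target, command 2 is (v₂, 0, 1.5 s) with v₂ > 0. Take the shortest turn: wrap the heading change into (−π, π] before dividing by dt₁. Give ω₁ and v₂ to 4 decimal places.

heading to target = atan2(-0.5−3.5, -1.5−-3.5) = -1.1071
Δθ = wrap(-1.1071 − 1.0472) = -2.1543; ω₁ = Δθ/dt₁ = -4.3087
distance = √((-1.5−-3.5)² + (-0.5−3.5)²) = 4.4721; v₂ = distance/dt₂ = 2.9814

ω₁ = -4.3087, v₂ = 2.9814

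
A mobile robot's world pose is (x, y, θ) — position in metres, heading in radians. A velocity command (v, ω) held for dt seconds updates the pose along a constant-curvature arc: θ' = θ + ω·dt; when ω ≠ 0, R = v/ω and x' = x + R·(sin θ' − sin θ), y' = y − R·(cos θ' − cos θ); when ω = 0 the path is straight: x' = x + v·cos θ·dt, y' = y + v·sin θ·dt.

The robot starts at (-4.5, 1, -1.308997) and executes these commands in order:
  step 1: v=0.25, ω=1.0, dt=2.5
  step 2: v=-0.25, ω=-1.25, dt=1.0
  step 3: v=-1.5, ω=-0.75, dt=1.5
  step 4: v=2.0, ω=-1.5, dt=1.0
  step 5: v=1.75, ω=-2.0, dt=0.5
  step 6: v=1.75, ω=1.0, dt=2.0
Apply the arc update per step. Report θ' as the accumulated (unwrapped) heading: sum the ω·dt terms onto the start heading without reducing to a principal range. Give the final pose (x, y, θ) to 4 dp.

(-10.0843, -0.8761, -1.6840)

step 1: θ'=1.1910 (R=0.2500) → pose (-4.0263, 0.9720, 1.1910)
step 2: θ'=-0.0590 (R=0.2000) → pose (-4.2239, 0.8465, -0.0590)
step 3: θ'=-1.1840 (R=2.0000) → pose (-5.9582, 2.0886, -1.1840)
step 4: θ'=-2.6840 (R=-1.3333) → pose (-6.6040, 0.3895, -2.6840)
step 5: θ'=-3.6840 (R=-0.8750) → pose (-7.4422, 0.4250, -3.6840)
step 6: θ'=-1.6840 (R=1.7500) → pose (-10.0843, -0.8761, -1.6840)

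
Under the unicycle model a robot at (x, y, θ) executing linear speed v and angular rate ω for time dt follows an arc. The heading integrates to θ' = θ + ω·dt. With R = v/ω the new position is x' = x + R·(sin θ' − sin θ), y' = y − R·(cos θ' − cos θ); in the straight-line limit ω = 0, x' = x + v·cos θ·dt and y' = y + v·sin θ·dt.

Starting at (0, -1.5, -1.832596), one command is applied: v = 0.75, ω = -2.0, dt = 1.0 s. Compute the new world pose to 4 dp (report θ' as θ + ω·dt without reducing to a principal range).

(-0.6012, -1.6919, -3.8326)

θ' = -1.8326 + -2.0·1.0 = -3.8326
R = v/ω = 0.75/-2.0 = -0.3750
x' = 0 + -0.3750·(sin -3.8326 − sin -1.8326) = -0.6012
y' = -1.5 − -0.3750·(cos -3.8326 − cos -1.8326) = -1.6919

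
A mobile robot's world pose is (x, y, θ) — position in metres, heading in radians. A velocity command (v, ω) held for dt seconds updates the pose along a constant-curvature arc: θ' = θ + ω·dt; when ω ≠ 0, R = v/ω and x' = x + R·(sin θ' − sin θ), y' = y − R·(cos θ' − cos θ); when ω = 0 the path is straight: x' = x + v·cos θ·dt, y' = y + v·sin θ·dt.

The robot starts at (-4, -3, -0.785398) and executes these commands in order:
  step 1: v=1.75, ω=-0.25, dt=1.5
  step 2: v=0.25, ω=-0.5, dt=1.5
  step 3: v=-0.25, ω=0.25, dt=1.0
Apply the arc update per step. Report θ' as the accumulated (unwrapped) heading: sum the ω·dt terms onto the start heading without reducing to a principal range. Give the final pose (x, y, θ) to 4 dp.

step 1: θ'=-1.1604 (R=-7.0000) → pose (-2.5310, -5.1569, -1.1604)
step 2: θ'=-1.9104 (R=-0.5000) → pose (-2.5181, -5.5230, -1.9104)
step 3: θ'=-1.6604 (R=-1.0000) → pose (-2.4649, -5.2793, -1.6604)

(-2.4649, -5.2793, -1.6604)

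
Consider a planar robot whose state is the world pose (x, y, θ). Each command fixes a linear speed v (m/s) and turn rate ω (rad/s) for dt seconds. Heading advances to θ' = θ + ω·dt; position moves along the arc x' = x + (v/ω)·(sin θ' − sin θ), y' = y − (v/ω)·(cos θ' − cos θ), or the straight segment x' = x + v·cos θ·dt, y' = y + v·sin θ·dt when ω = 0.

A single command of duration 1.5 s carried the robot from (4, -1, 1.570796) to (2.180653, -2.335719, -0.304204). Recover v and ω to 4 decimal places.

Δθ = -0.304204 − 1.570796 = -1.875000
ω = Δθ/dt = -1.875000/1.5 = -1.2500
R = Δx/(sin θ' − sin θ) = 1.4000
v = R·ω = 1.4000·-1.2500 = -1.7500

v = -1.7500, ω = -1.2500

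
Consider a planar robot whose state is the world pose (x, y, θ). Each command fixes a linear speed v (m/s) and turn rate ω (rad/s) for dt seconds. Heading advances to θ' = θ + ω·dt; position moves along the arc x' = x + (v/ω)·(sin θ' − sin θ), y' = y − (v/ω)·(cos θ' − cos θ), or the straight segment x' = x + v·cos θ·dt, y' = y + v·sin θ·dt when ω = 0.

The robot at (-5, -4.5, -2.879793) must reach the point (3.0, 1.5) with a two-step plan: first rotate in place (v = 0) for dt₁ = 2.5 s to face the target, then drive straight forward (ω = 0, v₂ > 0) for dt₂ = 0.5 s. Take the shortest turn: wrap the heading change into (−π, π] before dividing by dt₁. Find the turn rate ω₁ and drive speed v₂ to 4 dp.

heading to target = atan2(1.5−-4.5, 3−-5) = 0.6435
Δθ = wrap(0.6435 − -2.8798) = -2.7599; ω₁ = Δθ/dt₁ = -1.1040
distance = √((3−-5)² + (1.5−-4.5)²) = 10.0000; v₂ = distance/dt₂ = 20.0000

ω₁ = -1.1040, v₂ = 20.0000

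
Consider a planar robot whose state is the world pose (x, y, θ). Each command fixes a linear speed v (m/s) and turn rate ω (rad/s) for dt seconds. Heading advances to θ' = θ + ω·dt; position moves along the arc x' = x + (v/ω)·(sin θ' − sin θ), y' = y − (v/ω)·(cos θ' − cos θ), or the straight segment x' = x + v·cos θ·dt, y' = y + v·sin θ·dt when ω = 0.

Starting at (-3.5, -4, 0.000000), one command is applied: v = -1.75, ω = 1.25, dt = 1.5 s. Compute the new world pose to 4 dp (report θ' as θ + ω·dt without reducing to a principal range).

(-4.8357, -5.8193, 1.8750)

θ' = 0.0000 + 1.25·1.5 = 1.8750
R = v/ω = -1.75/1.25 = -1.4000
x' = -3.5 + -1.4000·(sin 1.8750 − sin 0.0000) = -4.8357
y' = -4 − -1.4000·(cos 1.8750 − cos 0.0000) = -5.8193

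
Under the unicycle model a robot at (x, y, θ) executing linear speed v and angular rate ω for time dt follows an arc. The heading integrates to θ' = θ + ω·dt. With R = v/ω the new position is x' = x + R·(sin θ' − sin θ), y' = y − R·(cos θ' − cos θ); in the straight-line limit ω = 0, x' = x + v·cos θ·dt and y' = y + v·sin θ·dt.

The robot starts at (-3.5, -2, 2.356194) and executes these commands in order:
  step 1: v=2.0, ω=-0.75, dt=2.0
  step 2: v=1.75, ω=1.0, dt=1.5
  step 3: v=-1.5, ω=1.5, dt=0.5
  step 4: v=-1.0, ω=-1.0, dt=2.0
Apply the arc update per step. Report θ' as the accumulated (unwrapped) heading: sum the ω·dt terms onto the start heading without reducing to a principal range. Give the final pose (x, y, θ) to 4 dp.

step 1: θ'=0.8562 (R=-2.6667) → pose (-3.6287, 1.6331, 0.8562)
step 2: θ'=2.3562 (R=1.7500) → pose (-3.7131, 4.0174, 2.3562)
step 3: θ'=3.1062 (R=-1.0000) → pose (-3.0414, 3.7251, 3.1062)
step 4: θ'=1.1062 (R=1.0000) → pose (-2.1828, 2.2777, 1.1062)

(-2.1828, 2.2777, 1.1062)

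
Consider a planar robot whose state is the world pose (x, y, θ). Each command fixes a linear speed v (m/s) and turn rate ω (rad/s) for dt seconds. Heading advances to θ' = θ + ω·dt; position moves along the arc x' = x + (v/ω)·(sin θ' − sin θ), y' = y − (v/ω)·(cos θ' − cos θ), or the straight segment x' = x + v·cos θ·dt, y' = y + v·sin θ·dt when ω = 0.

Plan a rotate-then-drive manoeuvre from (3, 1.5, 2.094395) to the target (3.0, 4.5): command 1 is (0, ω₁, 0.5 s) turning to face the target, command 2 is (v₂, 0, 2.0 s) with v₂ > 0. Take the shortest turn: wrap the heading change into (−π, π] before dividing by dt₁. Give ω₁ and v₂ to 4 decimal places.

ω₁ = -1.0472, v₂ = 1.5000

heading to target = atan2(4.5−1.5, 3−3) = 1.5708
Δθ = wrap(1.5708 − 2.0944) = -0.5236; ω₁ = Δθ/dt₁ = -1.0472
distance = √((3−3)² + (4.5−1.5)²) = 3.0000; v₂ = distance/dt₂ = 1.5000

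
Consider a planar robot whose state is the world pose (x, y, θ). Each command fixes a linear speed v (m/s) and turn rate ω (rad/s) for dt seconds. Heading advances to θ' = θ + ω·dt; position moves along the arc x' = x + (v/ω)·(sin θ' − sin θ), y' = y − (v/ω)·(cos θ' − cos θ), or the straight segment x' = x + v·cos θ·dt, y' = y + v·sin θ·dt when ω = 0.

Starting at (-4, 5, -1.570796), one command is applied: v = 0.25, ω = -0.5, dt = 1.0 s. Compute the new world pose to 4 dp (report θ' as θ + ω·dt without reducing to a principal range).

θ' = -1.5708 + -0.5·1.0 = -2.0708
R = v/ω = 0.25/-0.5 = -0.5000
x' = -4 + -0.5000·(sin -2.0708 − sin -1.5708) = -4.0612
y' = 5 − -0.5000·(cos -2.0708 − cos -1.5708) = 4.7603

(-4.0612, 4.7603, -2.0708)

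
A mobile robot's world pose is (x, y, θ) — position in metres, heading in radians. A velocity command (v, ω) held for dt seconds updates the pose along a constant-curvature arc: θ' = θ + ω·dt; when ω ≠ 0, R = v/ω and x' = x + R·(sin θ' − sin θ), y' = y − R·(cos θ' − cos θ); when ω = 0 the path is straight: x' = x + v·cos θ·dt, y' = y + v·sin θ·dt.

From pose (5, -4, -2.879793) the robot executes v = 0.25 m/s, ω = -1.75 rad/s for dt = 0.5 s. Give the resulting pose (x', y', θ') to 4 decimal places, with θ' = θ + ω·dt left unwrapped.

(4.8808, -3.9788, -3.7548)

θ' = -2.8798 + -1.75·0.5 = -3.7548
R = v/ω = 0.25/-1.75 = -0.1429
x' = 5 + -0.1429·(sin -3.7548 − sin -2.8798) = 4.8808
y' = -4 − -0.1429·(cos -3.7548 − cos -2.8798) = -3.9788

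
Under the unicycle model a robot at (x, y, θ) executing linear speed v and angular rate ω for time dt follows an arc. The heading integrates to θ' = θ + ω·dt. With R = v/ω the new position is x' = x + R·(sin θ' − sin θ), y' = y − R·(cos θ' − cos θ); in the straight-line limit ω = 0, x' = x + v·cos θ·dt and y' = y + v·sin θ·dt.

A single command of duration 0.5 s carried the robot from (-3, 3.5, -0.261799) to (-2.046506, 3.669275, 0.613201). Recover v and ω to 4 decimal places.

v = 2.0000, ω = 1.7500

Δθ = 0.613201 − -0.261799 = 0.875000
ω = Δθ/dt = 0.875000/0.5 = 1.7500
R = Δx/(sin θ' − sin θ) = 1.1429
v = R·ω = 1.1429·1.7500 = 2.0000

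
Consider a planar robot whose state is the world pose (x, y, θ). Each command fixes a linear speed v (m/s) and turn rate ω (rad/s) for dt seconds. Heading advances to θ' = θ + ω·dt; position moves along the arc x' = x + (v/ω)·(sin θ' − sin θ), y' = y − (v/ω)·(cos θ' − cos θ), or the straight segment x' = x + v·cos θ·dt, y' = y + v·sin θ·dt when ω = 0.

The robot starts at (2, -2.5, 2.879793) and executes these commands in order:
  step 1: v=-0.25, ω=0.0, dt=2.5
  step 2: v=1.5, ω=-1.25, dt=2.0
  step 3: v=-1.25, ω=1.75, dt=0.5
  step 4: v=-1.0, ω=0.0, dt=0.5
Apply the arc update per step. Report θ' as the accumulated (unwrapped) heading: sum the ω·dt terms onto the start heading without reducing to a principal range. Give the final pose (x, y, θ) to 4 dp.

(1.8999, -1.3048, 1.2548)

step 1: θ'=2.8798 (straight) → pose (2.6037, -2.6618, 2.8798)
step 2: θ'=0.3798 (R=-1.2000) → pose (2.4694, -0.3882, 0.3798)
step 3: θ'=1.2548 (R=-0.7143) → pose (2.0553, -0.8296, 1.2548)
step 4: θ'=1.2548 (straight) → pose (1.8999, -1.3048, 1.2548)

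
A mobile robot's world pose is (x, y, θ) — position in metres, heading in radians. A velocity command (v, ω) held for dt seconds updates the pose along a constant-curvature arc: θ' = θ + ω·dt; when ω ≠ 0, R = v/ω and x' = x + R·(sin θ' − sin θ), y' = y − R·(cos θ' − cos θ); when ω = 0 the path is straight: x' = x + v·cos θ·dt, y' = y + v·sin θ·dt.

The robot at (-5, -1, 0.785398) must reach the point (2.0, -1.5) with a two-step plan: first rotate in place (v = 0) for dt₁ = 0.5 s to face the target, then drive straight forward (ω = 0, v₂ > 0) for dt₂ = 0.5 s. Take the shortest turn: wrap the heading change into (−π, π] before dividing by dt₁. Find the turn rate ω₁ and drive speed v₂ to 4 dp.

ω₁ = -1.7134, v₂ = 14.0357

heading to target = atan2(-1.5−-1, 2−-5) = -0.0713
Δθ = wrap(-0.0713 − 0.7854) = -0.8567; ω₁ = Δθ/dt₁ = -1.7134
distance = √((2−-5)² + (-1.5−-1)²) = 7.0178; v₂ = distance/dt₂ = 14.0357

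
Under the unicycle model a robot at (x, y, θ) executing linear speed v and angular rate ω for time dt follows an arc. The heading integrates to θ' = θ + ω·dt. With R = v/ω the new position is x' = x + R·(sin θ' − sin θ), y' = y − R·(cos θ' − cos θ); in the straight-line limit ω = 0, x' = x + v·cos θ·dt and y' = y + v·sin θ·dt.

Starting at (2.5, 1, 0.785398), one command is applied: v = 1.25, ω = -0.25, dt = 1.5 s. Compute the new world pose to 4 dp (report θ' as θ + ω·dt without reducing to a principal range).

(4.0407, 2.0493, 0.4104)

θ' = 0.7854 + -0.25·1.5 = 0.4104
R = v/ω = 1.25/-0.25 = -5.0000
x' = 2.5 + -5.0000·(sin 0.4104 − sin 0.7854) = 4.0407
y' = 1 − -5.0000·(cos 0.4104 − cos 0.7854) = 2.0493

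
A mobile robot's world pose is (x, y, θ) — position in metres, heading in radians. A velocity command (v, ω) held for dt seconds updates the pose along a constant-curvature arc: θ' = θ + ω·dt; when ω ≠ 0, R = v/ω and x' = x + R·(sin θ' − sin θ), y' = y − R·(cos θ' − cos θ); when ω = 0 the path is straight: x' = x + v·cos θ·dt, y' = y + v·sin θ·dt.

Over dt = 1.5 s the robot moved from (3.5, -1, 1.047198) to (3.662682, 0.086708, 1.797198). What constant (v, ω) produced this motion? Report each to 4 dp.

Δθ = 1.797198 − 1.047198 = 0.750000
ω = Δθ/dt = 0.750000/1.5 = 0.5000
R = −Δy/(cos θ' − cos θ) = 1.5000
v = R·ω = 1.5000·0.5000 = 0.7500

v = 0.7500, ω = 0.5000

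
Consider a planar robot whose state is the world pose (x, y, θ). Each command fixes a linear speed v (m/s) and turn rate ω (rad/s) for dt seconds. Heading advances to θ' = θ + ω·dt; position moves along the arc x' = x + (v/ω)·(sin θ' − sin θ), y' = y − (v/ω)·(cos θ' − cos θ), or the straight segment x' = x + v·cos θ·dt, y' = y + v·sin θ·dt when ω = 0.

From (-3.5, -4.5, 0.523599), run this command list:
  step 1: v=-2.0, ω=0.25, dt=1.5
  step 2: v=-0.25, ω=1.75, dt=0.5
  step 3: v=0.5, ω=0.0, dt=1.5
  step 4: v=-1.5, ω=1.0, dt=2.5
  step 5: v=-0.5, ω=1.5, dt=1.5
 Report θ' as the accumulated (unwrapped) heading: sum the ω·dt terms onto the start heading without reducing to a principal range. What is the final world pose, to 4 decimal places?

(-3.4928, -5.6994, 6.5236)

step 1: θ'=0.8986 (R=-8.0000) → pose (-5.7596, -6.4465, 0.8986)
step 2: θ'=1.7736 (R=-0.1429) → pose (-5.7878, -6.5643, 1.7736)
step 3: θ'=1.7736 (straight) → pose (-5.9389, -5.8297, 1.7736)
step 4: θ'=4.2736 (R=-1.5000) → pose (-3.1117, -6.1648, 4.2736)
step 5: θ'=6.5236 (R=-0.3333) → pose (-3.4928, -5.6994, 6.5236)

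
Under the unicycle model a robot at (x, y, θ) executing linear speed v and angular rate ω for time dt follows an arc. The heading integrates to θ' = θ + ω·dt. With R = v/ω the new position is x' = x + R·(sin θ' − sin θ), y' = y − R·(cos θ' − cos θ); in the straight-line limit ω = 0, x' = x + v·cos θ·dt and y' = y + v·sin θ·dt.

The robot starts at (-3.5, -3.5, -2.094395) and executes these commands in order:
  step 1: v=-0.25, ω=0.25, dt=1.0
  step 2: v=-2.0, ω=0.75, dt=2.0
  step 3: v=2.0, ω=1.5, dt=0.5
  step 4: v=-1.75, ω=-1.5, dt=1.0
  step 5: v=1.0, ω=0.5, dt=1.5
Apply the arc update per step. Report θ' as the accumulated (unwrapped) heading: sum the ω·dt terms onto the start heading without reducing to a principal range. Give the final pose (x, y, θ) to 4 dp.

(-4.4891, -0.4381, -0.3444)

step 1: θ'=-1.8444 (R=-1.0000) → pose (-3.4032, -3.2702, -1.8444)
step 2: θ'=-0.3444 (R=-2.6667) → pose (-5.0704, -0.0396, -0.3444)
step 3: θ'=0.4056 (R=1.3333) → pose (-4.0941, -0.0097, 0.4056)
step 4: θ'=-1.0944 (R=1.1667) → pose (-5.5912, 0.5273, -1.0944)
step 5: θ'=-0.3444 (R=2.0000) → pose (-4.4891, -0.4381, -0.3444)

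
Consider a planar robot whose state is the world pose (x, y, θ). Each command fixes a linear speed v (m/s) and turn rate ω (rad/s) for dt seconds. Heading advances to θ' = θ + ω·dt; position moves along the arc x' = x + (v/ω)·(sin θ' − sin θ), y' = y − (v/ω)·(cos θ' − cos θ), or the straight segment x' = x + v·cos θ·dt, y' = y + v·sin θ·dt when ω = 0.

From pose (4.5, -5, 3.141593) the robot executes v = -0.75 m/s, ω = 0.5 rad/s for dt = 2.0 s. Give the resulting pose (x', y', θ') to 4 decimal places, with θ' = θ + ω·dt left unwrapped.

(5.7622, -4.3105, 4.1416)

θ' = 3.1416 + 0.5·2.0 = 4.1416
R = v/ω = -0.75/0.5 = -1.5000
x' = 4.5 + -1.5000·(sin 4.1416 − sin 3.1416) = 5.7622
y' = -5 − -1.5000·(cos 4.1416 − cos 3.1416) = -4.3105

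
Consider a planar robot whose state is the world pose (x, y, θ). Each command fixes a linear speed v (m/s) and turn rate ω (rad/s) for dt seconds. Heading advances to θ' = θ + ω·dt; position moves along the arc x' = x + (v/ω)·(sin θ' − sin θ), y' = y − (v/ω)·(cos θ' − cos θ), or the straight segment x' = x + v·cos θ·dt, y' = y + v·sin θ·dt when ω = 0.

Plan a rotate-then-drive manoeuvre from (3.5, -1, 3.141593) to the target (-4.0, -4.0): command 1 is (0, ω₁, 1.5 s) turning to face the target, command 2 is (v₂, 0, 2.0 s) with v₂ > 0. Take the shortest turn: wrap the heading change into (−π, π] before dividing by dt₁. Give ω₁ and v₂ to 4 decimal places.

heading to target = atan2(-4−-1, -4−3.5) = -2.7611
Δθ = wrap(-2.7611 − 3.1416) = 0.3805; ω₁ = Δθ/dt₁ = 0.2537
distance = √((-4−3.5)² + (-4−-1)²) = 8.0777; v₂ = distance/dt₂ = 4.0389

ω₁ = 0.2537, v₂ = 4.0389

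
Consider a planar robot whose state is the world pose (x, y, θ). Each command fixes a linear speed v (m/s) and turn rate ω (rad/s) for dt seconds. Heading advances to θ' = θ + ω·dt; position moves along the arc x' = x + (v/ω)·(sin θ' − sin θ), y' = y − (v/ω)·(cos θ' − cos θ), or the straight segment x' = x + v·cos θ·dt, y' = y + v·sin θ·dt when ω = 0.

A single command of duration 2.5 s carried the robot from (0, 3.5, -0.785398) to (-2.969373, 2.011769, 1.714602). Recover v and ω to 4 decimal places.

Δθ = 1.714602 − -0.785398 = 2.500000
ω = Δθ/dt = 2.500000/2.5 = 1.0000
R = Δx/(sin θ' − sin θ) = -1.7500
v = R·ω = -1.7500·1.0000 = -1.7500

v = -1.7500, ω = 1.0000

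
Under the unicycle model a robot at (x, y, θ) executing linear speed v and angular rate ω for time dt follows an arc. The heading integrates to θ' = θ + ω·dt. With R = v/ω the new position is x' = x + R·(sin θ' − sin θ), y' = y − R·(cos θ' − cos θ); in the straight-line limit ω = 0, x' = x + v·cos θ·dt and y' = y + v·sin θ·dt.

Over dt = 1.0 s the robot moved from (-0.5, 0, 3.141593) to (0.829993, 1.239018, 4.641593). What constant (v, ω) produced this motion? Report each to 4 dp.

Δθ = 4.641593 − 3.141593 = 1.500000
ω = Δθ/dt = 1.500000/1.0 = 1.5000
R = Δx/(sin θ' − sin θ) = -1.3333
v = R·ω = -1.3333·1.5000 = -2.0000

v = -2.0000, ω = 1.5000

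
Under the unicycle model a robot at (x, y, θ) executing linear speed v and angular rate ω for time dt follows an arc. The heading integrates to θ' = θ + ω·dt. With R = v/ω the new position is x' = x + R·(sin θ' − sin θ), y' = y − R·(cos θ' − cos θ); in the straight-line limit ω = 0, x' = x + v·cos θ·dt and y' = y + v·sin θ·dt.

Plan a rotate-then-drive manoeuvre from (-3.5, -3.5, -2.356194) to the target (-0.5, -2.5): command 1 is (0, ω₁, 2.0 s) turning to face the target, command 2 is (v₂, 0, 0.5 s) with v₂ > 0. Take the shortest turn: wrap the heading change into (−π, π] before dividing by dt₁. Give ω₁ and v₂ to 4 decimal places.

ω₁ = 1.3390, v₂ = 6.3246

heading to target = atan2(-2.5−-3.5, -0.5−-3.5) = 0.3218
Δθ = wrap(0.3218 − -2.3562) = 2.6779; ω₁ = Δθ/dt₁ = 1.3390
distance = √((-0.5−-3.5)² + (-2.5−-3.5)²) = 3.1623; v₂ = distance/dt₂ = 6.3246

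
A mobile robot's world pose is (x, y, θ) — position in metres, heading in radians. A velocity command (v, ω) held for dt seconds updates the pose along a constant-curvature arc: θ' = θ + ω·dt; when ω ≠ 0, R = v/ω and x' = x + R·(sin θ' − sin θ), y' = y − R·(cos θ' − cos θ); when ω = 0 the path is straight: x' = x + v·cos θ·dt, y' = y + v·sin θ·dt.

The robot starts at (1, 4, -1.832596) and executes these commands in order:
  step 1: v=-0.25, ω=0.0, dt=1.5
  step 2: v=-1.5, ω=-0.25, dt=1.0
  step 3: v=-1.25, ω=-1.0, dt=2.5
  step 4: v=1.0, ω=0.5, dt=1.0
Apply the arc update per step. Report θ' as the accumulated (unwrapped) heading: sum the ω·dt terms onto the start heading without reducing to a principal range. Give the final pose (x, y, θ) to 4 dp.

(3.6239, 6.2165, -4.0826)

step 1: θ'=-1.8326 (straight) → pose (1.0971, 4.3622, -1.8326)
step 2: θ'=-2.0826 (R=6.0000) → pose (1.6614, 5.7478, -2.0826)
step 3: θ'=-4.5826 (R=1.2500) → pose (3.9907, 5.2974, -4.5826)
step 4: θ'=-4.0826 (R=2.0000) → pose (3.6239, 6.2165, -4.0826)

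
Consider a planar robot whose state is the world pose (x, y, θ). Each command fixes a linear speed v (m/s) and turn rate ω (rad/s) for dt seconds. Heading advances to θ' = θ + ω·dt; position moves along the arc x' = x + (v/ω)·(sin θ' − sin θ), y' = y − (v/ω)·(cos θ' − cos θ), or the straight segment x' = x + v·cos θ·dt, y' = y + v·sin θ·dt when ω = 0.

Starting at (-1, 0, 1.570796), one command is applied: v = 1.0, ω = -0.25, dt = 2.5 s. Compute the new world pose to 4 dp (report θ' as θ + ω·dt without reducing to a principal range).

(-0.2439, 2.3404, 0.9458)

θ' = 1.5708 + -0.25·2.5 = 0.9458
R = v/ω = 1.0/-0.25 = -4.0000
x' = -1 + -4.0000·(sin 0.9458 − sin 1.5708) = -0.2439
y' = 0 − -4.0000·(cos 0.9458 − cos 1.5708) = 2.3404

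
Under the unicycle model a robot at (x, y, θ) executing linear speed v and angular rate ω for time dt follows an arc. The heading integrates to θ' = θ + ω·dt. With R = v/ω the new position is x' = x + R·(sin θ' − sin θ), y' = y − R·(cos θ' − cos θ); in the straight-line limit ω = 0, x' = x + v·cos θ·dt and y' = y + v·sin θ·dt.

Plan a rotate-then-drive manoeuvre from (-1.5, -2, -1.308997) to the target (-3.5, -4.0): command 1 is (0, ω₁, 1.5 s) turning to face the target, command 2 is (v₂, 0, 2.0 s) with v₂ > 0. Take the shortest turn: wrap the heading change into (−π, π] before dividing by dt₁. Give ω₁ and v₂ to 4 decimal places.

heading to target = atan2(-4−-2, -3.5−-1.5) = -2.3562
Δθ = wrap(-2.3562 − -1.3090) = -1.0472; ω₁ = Δθ/dt₁ = -0.6981
distance = √((-3.5−-1.5)² + (-4−-2)²) = 2.8284; v₂ = distance/dt₂ = 1.4142

ω₁ = -0.6981, v₂ = 1.4142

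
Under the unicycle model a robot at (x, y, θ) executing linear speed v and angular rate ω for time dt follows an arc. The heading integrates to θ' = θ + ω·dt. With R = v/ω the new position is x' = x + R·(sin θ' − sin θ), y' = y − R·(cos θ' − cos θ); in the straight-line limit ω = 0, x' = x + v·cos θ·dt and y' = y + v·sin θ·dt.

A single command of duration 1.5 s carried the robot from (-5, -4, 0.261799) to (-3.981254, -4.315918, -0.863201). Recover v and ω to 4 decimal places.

v = 0.7500, ω = -0.7500

Δθ = -0.863201 − 0.261799 = -1.125000
ω = Δθ/dt = -1.125000/1.5 = -0.7500
R = Δx/(sin θ' − sin θ) = -1.0000
v = R·ω = -1.0000·-0.7500 = 0.7500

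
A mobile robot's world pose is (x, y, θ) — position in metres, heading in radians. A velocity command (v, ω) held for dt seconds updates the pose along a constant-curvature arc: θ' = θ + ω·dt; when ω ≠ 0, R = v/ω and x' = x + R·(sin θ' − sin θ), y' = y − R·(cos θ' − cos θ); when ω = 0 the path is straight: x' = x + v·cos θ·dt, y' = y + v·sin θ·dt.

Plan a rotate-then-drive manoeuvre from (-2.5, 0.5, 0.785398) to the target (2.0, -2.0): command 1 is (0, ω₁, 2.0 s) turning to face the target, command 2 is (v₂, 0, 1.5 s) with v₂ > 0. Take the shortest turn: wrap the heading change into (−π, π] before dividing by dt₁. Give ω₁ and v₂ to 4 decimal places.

heading to target = atan2(-2−0.5, 2−-2.5) = -0.5071
Δθ = wrap(-0.5071 − 0.7854) = -1.2925; ω₁ = Δθ/dt₁ = -0.6462
distance = √((2−-2.5)² + (-2−0.5)²) = 5.1478; v₂ = distance/dt₂ = 3.4319

ω₁ = -0.6462, v₂ = 3.4319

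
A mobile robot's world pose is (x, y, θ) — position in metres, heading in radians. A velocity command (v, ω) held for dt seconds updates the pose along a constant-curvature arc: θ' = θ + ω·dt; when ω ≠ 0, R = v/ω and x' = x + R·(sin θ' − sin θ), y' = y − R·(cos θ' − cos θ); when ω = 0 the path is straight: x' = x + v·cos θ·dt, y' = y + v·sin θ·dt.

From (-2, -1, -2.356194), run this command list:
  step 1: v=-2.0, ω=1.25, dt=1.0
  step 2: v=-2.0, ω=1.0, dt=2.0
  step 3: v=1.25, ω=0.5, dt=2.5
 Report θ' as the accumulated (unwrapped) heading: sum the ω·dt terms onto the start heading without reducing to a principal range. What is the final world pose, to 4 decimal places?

(-4.8959, 4.1266, 2.1438)

step 1: θ'=-1.1062 (R=-1.6000) → pose (-1.7010, 0.8483, -1.1062)
step 2: θ'=0.8938 (R=-2.0000) → pose (-5.0479, 1.2050, 0.8938)
step 3: θ'=2.1438 (R=2.5000) → pose (-4.8959, 4.1266, 2.1438)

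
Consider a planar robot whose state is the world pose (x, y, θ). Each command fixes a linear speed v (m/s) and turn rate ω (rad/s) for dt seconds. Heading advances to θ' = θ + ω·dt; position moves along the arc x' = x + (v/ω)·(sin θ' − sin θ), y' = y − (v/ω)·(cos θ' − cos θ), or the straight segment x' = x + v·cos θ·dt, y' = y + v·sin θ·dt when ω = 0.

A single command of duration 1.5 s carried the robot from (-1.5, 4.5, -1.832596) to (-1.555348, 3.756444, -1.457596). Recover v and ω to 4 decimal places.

v = 0.5000, ω = 0.2500

Δθ = -1.457596 − -1.832596 = 0.375000
ω = Δθ/dt = 0.375000/1.5 = 0.2500
R = −Δy/(cos θ' − cos θ) = 2.0000
v = R·ω = 2.0000·0.2500 = 0.5000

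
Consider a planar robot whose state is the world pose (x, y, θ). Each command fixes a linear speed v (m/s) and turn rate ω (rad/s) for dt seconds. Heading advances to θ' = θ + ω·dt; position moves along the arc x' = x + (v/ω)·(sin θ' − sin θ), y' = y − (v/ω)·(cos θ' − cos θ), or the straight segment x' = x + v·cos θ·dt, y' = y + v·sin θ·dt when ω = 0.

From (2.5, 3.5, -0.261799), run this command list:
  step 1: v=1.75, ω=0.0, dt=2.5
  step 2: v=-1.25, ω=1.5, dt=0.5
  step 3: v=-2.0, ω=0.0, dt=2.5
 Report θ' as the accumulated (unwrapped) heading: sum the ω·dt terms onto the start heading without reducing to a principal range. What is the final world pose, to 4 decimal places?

(1.7035, -0.0465, 0.4882)

step 1: θ'=-0.2618 (straight) → pose (6.7259, 2.3677, -0.2618)
step 2: θ'=0.4882 (R=-0.8333) → pose (6.1194, 2.2987, 0.4882)
step 3: θ'=0.4882 (straight) → pose (1.7035, -0.0465, 0.4882)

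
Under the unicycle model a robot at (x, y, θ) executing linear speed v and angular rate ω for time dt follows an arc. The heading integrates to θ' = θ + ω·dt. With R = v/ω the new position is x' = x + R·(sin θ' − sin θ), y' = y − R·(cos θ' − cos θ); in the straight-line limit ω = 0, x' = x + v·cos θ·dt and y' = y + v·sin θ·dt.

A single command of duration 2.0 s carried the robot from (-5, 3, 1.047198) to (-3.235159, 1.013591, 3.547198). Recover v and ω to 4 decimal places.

Δθ = 3.547198 − 1.047198 = 2.500000
ω = Δθ/dt = 2.500000/2.0 = 1.2500
R = −Δy/(cos θ' − cos θ) = -1.4000
v = R·ω = -1.4000·1.2500 = -1.7500

v = -1.7500, ω = 1.2500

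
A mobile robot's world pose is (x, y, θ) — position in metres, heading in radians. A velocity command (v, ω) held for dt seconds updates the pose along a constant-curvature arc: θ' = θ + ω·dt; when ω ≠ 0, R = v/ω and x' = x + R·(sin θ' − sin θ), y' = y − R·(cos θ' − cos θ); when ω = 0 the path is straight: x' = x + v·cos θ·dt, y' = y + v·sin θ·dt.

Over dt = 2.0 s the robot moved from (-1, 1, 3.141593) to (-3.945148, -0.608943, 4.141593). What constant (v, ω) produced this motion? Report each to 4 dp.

v = 1.7500, ω = 0.5000

Δθ = 4.141593 − 3.141593 = 1.000000
ω = Δθ/dt = 1.000000/2.0 = 0.5000
R = Δx/(sin θ' − sin θ) = 3.5000
v = R·ω = 3.5000·0.5000 = 1.7500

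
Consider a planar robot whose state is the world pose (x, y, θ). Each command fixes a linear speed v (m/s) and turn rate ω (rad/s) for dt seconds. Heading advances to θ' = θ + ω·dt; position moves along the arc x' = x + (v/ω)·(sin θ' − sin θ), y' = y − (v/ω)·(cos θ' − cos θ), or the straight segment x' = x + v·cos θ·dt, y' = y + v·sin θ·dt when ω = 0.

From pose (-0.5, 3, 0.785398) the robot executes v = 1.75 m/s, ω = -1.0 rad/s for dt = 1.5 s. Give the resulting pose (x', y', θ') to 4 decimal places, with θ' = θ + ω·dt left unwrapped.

(1.8842, 3.0844, -0.7146)

θ' = 0.7854 + -1.0·1.5 = -0.7146
R = v/ω = 1.75/-1.0 = -1.7500
x' = -0.5 + -1.7500·(sin -0.7146 − sin 0.7854) = 1.8842
y' = 3 − -1.7500·(cos -0.7146 − cos 0.7854) = 3.0844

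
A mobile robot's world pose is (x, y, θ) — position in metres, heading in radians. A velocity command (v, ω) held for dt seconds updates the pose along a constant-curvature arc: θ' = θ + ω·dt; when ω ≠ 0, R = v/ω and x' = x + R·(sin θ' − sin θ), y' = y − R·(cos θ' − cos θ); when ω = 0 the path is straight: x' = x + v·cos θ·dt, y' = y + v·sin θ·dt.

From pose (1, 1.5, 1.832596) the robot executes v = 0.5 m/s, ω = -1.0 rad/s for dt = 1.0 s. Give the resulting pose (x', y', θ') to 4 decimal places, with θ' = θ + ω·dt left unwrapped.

(1.1131, 1.9659, 0.8326)

θ' = 1.8326 + -1.0·1.0 = 0.8326
R = v/ω = 0.5/-1.0 = -0.5000
x' = 1 + -0.5000·(sin 0.8326 − sin 1.8326) = 1.1131
y' = 1.5 − -0.5000·(cos 0.8326 − cos 1.8326) = 1.9659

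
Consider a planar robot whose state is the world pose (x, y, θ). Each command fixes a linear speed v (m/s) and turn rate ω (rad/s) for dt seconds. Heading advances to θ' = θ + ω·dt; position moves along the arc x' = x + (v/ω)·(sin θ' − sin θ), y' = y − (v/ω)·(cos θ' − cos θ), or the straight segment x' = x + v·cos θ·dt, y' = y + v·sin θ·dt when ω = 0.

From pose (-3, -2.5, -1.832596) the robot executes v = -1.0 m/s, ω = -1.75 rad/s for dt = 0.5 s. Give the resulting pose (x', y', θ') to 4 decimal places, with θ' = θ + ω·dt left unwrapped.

(-2.6883, -2.1294, -2.7076)

θ' = -1.8326 + -1.75·0.5 = -2.7076
R = v/ω = -1.0/-1.75 = 0.5714
x' = -3 + 0.5714·(sin -2.7076 − sin -1.8326) = -2.6883
y' = -2.5 − 0.5714·(cos -2.7076 − cos -1.8326) = -2.1294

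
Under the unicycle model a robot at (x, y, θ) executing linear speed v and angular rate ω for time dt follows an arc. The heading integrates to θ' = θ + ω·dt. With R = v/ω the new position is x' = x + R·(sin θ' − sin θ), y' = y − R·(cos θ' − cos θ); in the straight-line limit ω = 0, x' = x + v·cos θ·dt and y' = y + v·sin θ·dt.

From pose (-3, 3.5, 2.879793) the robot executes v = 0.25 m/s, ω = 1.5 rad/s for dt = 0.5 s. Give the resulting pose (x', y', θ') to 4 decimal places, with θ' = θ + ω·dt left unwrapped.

(-3.1213, 3.4862, 3.6298)

θ' = 2.8798 + 1.5·0.5 = 3.6298
R = v/ω = 0.25/1.5 = 0.1667
x' = -3 + 0.1667·(sin 3.6298 − sin 2.8798) = -3.1213
y' = 3.5 − 0.1667·(cos 3.6298 − cos 2.8798) = 3.4862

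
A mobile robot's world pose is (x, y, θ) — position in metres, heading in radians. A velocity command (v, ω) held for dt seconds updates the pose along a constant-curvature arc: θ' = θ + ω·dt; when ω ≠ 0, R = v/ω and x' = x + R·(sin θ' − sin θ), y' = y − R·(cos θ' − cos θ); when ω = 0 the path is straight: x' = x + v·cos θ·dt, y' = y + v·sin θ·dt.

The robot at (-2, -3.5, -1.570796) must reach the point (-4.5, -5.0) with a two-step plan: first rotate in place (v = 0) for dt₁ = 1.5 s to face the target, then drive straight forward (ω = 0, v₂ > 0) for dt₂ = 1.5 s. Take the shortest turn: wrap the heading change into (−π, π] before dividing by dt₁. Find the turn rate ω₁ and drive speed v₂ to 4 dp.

heading to target = atan2(-5−-3.5, -4.5−-2) = -2.6012
Δθ = wrap(-2.6012 − -1.5708) = -1.0304; ω₁ = Δθ/dt₁ = -0.6869
distance = √((-4.5−-2)² + (-5−-3.5)²) = 2.9155; v₂ = distance/dt₂ = 1.9437

ω₁ = -0.6869, v₂ = 1.9437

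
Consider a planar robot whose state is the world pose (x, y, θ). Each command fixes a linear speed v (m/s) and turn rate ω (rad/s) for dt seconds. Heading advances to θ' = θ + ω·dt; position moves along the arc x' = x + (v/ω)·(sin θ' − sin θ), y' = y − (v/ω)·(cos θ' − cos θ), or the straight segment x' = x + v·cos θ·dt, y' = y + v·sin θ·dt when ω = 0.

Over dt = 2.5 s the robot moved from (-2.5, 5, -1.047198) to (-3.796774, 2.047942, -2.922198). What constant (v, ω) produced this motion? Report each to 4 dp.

v = 1.5000, ω = -0.7500

Δθ = -2.922198 − -1.047198 = -1.875000
ω = Δθ/dt = -1.875000/2.5 = -0.7500
R = −Δy/(cos θ' − cos θ) = -2.0000
v = R·ω = -2.0000·-0.7500 = 1.5000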